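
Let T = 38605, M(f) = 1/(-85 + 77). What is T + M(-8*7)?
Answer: 308839/8 ≈ 38605.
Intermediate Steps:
M(f) = -⅛ (M(f) = 1/(-8) = -⅛)
T + M(-8*7) = 38605 - ⅛ = 308839/8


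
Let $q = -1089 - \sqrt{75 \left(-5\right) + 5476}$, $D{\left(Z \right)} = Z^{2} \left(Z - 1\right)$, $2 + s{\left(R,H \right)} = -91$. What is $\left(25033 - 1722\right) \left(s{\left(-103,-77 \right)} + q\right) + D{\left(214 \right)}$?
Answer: $-17799054 - 23311 \sqrt{5101} \approx -1.9464 \cdot 10^{7}$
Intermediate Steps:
$s{\left(R,H \right)} = -93$ ($s{\left(R,H \right)} = -2 - 91 = -93$)
$D{\left(Z \right)} = Z^{2} \left(-1 + Z\right)$
$q = -1089 - \sqrt{5101}$ ($q = -1089 - \sqrt{-375 + 5476} = -1089 - \sqrt{5101} \approx -1160.4$)
$\left(25033 - 1722\right) \left(s{\left(-103,-77 \right)} + q\right) + D{\left(214 \right)} = \left(25033 - 1722\right) \left(-93 - \left(1089 + \sqrt{5101}\right)\right) + 214^{2} \left(-1 + 214\right) = 23311 \left(-1182 - \sqrt{5101}\right) + 45796 \cdot 213 = \left(-27553602 - 23311 \sqrt{5101}\right) + 9754548 = -17799054 - 23311 \sqrt{5101}$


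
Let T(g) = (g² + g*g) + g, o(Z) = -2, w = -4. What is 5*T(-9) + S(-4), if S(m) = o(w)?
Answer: 763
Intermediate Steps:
S(m) = -2
T(g) = g + 2*g² (T(g) = (g² + g²) + g = 2*g² + g = g + 2*g²)
5*T(-9) + S(-4) = 5*(-9*(1 + 2*(-9))) - 2 = 5*(-9*(1 - 18)) - 2 = 5*(-9*(-17)) - 2 = 5*153 - 2 = 765 - 2 = 763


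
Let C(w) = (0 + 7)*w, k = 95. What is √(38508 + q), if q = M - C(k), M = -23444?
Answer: 11*√119 ≈ 120.00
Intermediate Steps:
C(w) = 7*w
q = -24109 (q = -23444 - 7*95 = -23444 - 1*665 = -23444 - 665 = -24109)
√(38508 + q) = √(38508 - 24109) = √14399 = 11*√119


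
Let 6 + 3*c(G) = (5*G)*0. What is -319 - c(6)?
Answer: -317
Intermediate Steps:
c(G) = -2 (c(G) = -2 + ((5*G)*0)/3 = -2 + (1/3)*0 = -2 + 0 = -2)
-319 - c(6) = -319 - 1*(-2) = -319 + 2 = -317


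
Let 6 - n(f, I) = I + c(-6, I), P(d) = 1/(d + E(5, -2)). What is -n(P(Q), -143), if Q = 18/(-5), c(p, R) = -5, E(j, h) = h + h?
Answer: -154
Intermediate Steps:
E(j, h) = 2*h
Q = -18/5 (Q = 18*(-⅕) = -18/5 ≈ -3.6000)
P(d) = 1/(-4 + d) (P(d) = 1/(d + 2*(-2)) = 1/(d - 4) = 1/(-4 + d))
n(f, I) = 11 - I (n(f, I) = 6 - (I - 5) = 6 - (-5 + I) = 6 + (5 - I) = 11 - I)
-n(P(Q), -143) = -(11 - 1*(-143)) = -(11 + 143) = -1*154 = -154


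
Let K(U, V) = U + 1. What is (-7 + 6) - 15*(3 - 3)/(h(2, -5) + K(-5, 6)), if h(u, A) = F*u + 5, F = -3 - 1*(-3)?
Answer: -1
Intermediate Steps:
F = 0 (F = -3 + 3 = 0)
h(u, A) = 5 (h(u, A) = 0*u + 5 = 0 + 5 = 5)
K(U, V) = 1 + U
(-7 + 6) - 15*(3 - 3)/(h(2, -5) + K(-5, 6)) = (-7 + 6) - 15*(3 - 3)/(5 + (1 - 5)) = -1 - 0/(5 - 4) = -1 - 0/1 = -1 - 0 = -1 - 15*0 = -1 + 0 = -1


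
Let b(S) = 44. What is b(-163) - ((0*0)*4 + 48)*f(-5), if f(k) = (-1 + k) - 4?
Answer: 524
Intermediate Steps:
f(k) = -5 + k
b(-163) - ((0*0)*4 + 48)*f(-5) = 44 - ((0*0)*4 + 48)*(-5 - 5) = 44 - (0*4 + 48)*(-10) = 44 - (0 + 48)*(-10) = 44 - 48*(-10) = 44 - 1*(-480) = 44 + 480 = 524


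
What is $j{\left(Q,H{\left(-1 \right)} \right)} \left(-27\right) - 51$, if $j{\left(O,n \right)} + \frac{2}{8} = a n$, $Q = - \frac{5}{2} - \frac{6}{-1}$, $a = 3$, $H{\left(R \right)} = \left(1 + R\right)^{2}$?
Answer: $- \frac{177}{4} \approx -44.25$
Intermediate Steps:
$Q = \frac{7}{2}$ ($Q = \left(-5\right) \frac{1}{2} - -6 = - \frac{5}{2} + 6 = \frac{7}{2} \approx 3.5$)
$j{\left(O,n \right)} = - \frac{1}{4} + 3 n$
$j{\left(Q,H{\left(-1 \right)} \right)} \left(-27\right) - 51 = \left(- \frac{1}{4} + 3 \left(1 - 1\right)^{2}\right) \left(-27\right) - 51 = \left(- \frac{1}{4} + 3 \cdot 0^{2}\right) \left(-27\right) - 51 = \left(- \frac{1}{4} + 3 \cdot 0\right) \left(-27\right) - 51 = \left(- \frac{1}{4} + 0\right) \left(-27\right) - 51 = \left(- \frac{1}{4}\right) \left(-27\right) - 51 = \frac{27}{4} - 51 = - \frac{177}{4}$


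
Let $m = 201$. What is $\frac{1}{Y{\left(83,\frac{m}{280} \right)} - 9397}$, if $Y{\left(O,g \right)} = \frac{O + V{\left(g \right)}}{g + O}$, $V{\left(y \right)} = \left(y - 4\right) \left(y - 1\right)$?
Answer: $- \frac{6563480}{61670441759} \approx -0.00010643$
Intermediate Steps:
$V{\left(y \right)} = \left(-1 + y\right) \left(-4 + y\right)$ ($V{\left(y \right)} = \left(-4 + y\right) \left(-1 + y\right) = \left(-1 + y\right) \left(-4 + y\right)$)
$Y{\left(O,g \right)} = \frac{4 + O + g^{2} - 5 g}{O + g}$ ($Y{\left(O,g \right)} = \frac{O + \left(4 + g^{2} - 5 g\right)}{g + O} = \frac{4 + O + g^{2} - 5 g}{O + g}$)
$\frac{1}{Y{\left(83,\frac{m}{280} \right)} - 9397} = \frac{1}{\frac{4 + 83 + \left(\frac{201}{280}\right)^{2} - 5 \cdot \frac{201}{280}}{83 + \frac{201}{280}} - 9397} = \frac{1}{\frac{4 + 83 + \left(201 \cdot \frac{1}{280}\right)^{2} - 5 \cdot 201 \cdot \frac{1}{280}}{83 + 201 \cdot \frac{1}{280}} - 9397} = \frac{1}{\frac{4 + 83 + \left(\frac{201}{280}\right)^{2} - \frac{201}{56}}{83 + \frac{201}{280}} - 9397} = \frac{1}{\frac{4 + 83 + \frac{40401}{78400} - \frac{201}{56}}{\frac{23441}{280}} - 9397} = \frac{1}{\frac{280}{23441} \cdot \frac{6579801}{78400} - 9397} = \frac{1}{\frac{6579801}{6563480} - 9397} = \frac{1}{- \frac{61670441759}{6563480}} = - \frac{6563480}{61670441759}$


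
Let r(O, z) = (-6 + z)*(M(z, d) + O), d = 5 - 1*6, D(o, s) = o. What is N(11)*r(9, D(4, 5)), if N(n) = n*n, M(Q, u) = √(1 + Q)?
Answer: -2178 - 242*√5 ≈ -2719.1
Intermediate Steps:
d = -1 (d = 5 - 6 = -1)
N(n) = n²
r(O, z) = (-6 + z)*(O + √(1 + z)) (r(O, z) = (-6 + z)*(√(1 + z) + O) = (-6 + z)*(O + √(1 + z)))
N(11)*r(9, D(4, 5)) = 11²*(-6*9 - 6*√(1 + 4) + 9*4 + 4*√(1 + 4)) = 121*(-54 - 6*√5 + 36 + 4*√5) = 121*(-18 - 2*√5) = -2178 - 242*√5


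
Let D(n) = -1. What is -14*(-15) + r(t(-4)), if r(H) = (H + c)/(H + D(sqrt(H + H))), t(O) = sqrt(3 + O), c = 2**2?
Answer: 417/2 - 5*I/2 ≈ 208.5 - 2.5*I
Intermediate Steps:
c = 4
r(H) = (4 + H)/(-1 + H) (r(H) = (H + 4)/(H - 1) = (4 + H)/(-1 + H))
-14*(-15) + r(t(-4)) = -14*(-15) + (4 + sqrt(3 - 4))/(-1 + sqrt(3 - 4)) = 210 + (4 + sqrt(-1))/(-1 + sqrt(-1)) = 210 + (4 + I)/(-1 + I) = 210 + ((-1 - I)/2)*(4 + I) = 210 + (-1 - I)*(4 + I)/2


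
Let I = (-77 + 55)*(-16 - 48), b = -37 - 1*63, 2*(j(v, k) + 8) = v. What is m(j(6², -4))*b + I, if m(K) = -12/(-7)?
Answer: 8656/7 ≈ 1236.6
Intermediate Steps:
j(v, k) = -8 + v/2
b = -100 (b = -37 - 63 = -100)
I = 1408 (I = -22*(-64) = 1408)
m(K) = 12/7 (m(K) = -12*(-⅐) = 12/7)
m(j(6², -4))*b + I = (12/7)*(-100) + 1408 = -1200/7 + 1408 = 8656/7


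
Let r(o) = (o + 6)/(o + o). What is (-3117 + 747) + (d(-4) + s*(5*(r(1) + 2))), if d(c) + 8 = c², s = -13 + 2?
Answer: -5329/2 ≈ -2664.5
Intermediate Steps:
r(o) = (6 + o)/(2*o) (r(o) = (6 + o)/((2*o)) = (6 + o)*(1/(2*o)) = (6 + o)/(2*o))
s = -11
d(c) = -8 + c²
(-3117 + 747) + (d(-4) + s*(5*(r(1) + 2))) = (-3117 + 747) + ((-8 + (-4)²) - 55*((½)*(6 + 1)/1 + 2)) = -2370 + ((-8 + 16) - 55*((½)*1*7 + 2)) = -2370 + (8 - 55*(7/2 + 2)) = -2370 + (8 - 55*11/2) = -2370 + (8 - 11*55/2) = -2370 + (8 - 605/2) = -2370 - 589/2 = -5329/2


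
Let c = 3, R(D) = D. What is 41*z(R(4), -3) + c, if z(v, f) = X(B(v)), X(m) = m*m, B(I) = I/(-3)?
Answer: 683/9 ≈ 75.889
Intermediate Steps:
B(I) = -I/3 (B(I) = I*(-1/3) = -I/3)
X(m) = m**2
z(v, f) = v**2/9 (z(v, f) = (-v/3)**2 = v**2/9)
41*z(R(4), -3) + c = 41*((1/9)*4**2) + 3 = 41*((1/9)*16) + 3 = 41*(16/9) + 3 = 656/9 + 3 = 683/9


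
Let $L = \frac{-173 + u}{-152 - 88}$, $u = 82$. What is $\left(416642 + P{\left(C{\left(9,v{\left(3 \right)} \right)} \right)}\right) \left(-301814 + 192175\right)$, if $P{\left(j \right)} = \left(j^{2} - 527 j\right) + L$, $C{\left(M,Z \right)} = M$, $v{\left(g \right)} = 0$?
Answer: $- \frac{10840588029949}{240} \approx -4.5169 \cdot 10^{10}$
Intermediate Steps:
$L = \frac{91}{240}$ ($L = \frac{-173 + 82}{-152 - 88} = - \frac{91}{-240} = \left(-91\right) \left(- \frac{1}{240}\right) = \frac{91}{240} \approx 0.37917$)
$P{\left(j \right)} = \frac{91}{240} + j^{2} - 527 j$ ($P{\left(j \right)} = \left(j^{2} - 527 j\right) + \frac{91}{240} = \frac{91}{240} + j^{2} - 527 j$)
$\left(416642 + P{\left(C{\left(9,v{\left(3 \right)} \right)} \right)}\right) \left(-301814 + 192175\right) = \left(416642 + \left(\frac{91}{240} + 9^{2} - 4743\right)\right) \left(-301814 + 192175\right) = \left(416642 + \left(\frac{91}{240} + 81 - 4743\right)\right) \left(-109639\right) = \left(416642 - \frac{1118789}{240}\right) \left(-109639\right) = \frac{98875291}{240} \left(-109639\right) = - \frac{10840588029949}{240}$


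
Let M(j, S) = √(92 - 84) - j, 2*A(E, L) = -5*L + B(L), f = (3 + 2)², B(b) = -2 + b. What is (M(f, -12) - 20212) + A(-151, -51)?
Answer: -20136 + 2*√2 ≈ -20133.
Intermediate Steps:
f = 25 (f = 5² = 25)
A(E, L) = -1 - 2*L (A(E, L) = (-5*L + (-2 + L))/2 = (-2 - 4*L)/2 = -1 - 2*L)
M(j, S) = -j + 2*√2 (M(j, S) = √8 - j = 2*√2 - j = -j + 2*√2)
(M(f, -12) - 20212) + A(-151, -51) = ((-1*25 + 2*√2) - 20212) + (-1 - 2*(-51)) = ((-25 + 2*√2) - 20212) + (-1 + 102) = (-20237 + 2*√2) + 101 = -20136 + 2*√2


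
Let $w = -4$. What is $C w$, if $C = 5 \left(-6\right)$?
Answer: $120$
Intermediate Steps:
$C = -30$
$C w = \left(-30\right) \left(-4\right) = 120$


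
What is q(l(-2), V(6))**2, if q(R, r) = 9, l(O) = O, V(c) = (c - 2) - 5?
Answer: 81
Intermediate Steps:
V(c) = -7 + c (V(c) = (-2 + c) - 5 = -7 + c)
q(l(-2), V(6))**2 = 9**2 = 81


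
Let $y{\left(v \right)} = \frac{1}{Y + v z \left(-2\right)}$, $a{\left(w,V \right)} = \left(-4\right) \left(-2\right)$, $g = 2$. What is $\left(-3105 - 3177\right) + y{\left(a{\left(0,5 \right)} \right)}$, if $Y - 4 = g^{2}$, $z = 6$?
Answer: $- \frac{552817}{88} \approx -6282.0$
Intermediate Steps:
$a{\left(w,V \right)} = 8$
$Y = 8$ ($Y = 4 + 2^{2} = 4 + 4 = 8$)
$y{\left(v \right)} = \frac{1}{8 - 12 v}$ ($y{\left(v \right)} = \frac{1}{8 + v 6 \left(-2\right)} = \frac{1}{8 + 6 v \left(-2\right)} = \frac{1}{8 - 12 v}$)
$\left(-3105 - 3177\right) + y{\left(a{\left(0,5 \right)} \right)} = \left(-3105 - 3177\right) + \frac{1}{4 \left(2 - 24\right)} = -6282 + \frac{1}{4 \left(2 - 24\right)} = -6282 + \frac{1}{4 \left(-22\right)} = -6282 + \frac{1}{4} \left(- \frac{1}{22}\right) = -6282 - \frac{1}{88} = - \frac{552817}{88}$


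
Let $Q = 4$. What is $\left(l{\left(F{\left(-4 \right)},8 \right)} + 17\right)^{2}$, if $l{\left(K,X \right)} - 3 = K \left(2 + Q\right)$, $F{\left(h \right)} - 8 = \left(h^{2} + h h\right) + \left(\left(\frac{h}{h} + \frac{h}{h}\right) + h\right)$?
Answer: $61504$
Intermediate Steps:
$F{\left(h \right)} = 10 + h + 2 h^{2}$ ($F{\left(h \right)} = 8 + \left(\left(h^{2} + h h\right) + \left(\left(\frac{h}{h} + \frac{h}{h}\right) + h\right)\right) = 8 + \left(\left(h^{2} + h^{2}\right) + \left(\left(1 + 1\right) + h\right)\right) = 8 + \left(2 h^{2} + \left(2 + h\right)\right) = 8 + \left(2 + h + 2 h^{2}\right) = 10 + h + 2 h^{2}$)
$l{\left(K,X \right)} = 3 + 6 K$ ($l{\left(K,X \right)} = 3 + K \left(2 + 4\right) = 3 + K 6 = 3 + 6 K$)
$\left(l{\left(F{\left(-4 \right)},8 \right)} + 17\right)^{2} = \left(\left(3 + 6 \left(10 - 4 + 2 \left(-4\right)^{2}\right)\right) + 17\right)^{2} = \left(\left(3 + 6 \left(10 - 4 + 2 \cdot 16\right)\right) + 17\right)^{2} = \left(\left(3 + 6 \left(10 - 4 + 32\right)\right) + 17\right)^{2} = \left(\left(3 + 6 \cdot 38\right) + 17\right)^{2} = \left(\left(3 + 228\right) + 17\right)^{2} = \left(231 + 17\right)^{2} = 248^{2} = 61504$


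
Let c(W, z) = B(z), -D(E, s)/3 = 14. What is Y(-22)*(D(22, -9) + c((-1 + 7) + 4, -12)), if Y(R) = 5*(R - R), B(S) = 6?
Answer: 0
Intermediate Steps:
D(E, s) = -42 (D(E, s) = -3*14 = -42)
c(W, z) = 6
Y(R) = 0 (Y(R) = 5*0 = 0)
Y(-22)*(D(22, -9) + c((-1 + 7) + 4, -12)) = 0*(-42 + 6) = 0*(-36) = 0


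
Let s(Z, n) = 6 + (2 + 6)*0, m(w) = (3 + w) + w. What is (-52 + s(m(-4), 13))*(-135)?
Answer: 6210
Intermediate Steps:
m(w) = 3 + 2*w
s(Z, n) = 6 (s(Z, n) = 6 + 8*0 = 6 + 0 = 6)
(-52 + s(m(-4), 13))*(-135) = (-52 + 6)*(-135) = -46*(-135) = 6210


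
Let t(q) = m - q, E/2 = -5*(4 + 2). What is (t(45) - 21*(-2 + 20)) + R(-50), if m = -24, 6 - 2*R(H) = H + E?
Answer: -389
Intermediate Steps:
E = -60 (E = 2*(-5*(4 + 2)) = 2*(-5*6) = 2*(-30) = -60)
R(H) = 33 - H/2 (R(H) = 3 - (H - 60)/2 = 3 - (-60 + H)/2 = 3 + (30 - H/2) = 33 - H/2)
t(q) = -24 - q
(t(45) - 21*(-2 + 20)) + R(-50) = ((-24 - 1*45) - 21*(-2 + 20)) + (33 - ½*(-50)) = ((-24 - 45) - 21*18) + (33 + 25) = (-69 - 378) + 58 = -447 + 58 = -389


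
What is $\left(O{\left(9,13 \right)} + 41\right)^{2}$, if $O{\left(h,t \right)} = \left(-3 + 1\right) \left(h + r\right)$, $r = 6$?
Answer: $121$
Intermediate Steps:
$O{\left(h,t \right)} = -12 - 2 h$ ($O{\left(h,t \right)} = \left(-3 + 1\right) \left(h + 6\right) = - 2 \left(6 + h\right) = -12 - 2 h$)
$\left(O{\left(9,13 \right)} + 41\right)^{2} = \left(\left(-12 - 18\right) + 41\right)^{2} = \left(-30 + 41\right)^{2} = 11^{2} = 121$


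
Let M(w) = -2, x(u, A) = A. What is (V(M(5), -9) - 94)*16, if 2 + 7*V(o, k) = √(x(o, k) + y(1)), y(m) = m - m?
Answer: -10560/7 + 48*I/7 ≈ -1508.6 + 6.8571*I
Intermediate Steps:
y(m) = 0
V(o, k) = -2/7 + √k/7 (V(o, k) = -2/7 + √(k + 0)/7 = -2/7 + √k/7)
(V(M(5), -9) - 94)*16 = ((-2/7 + √(-9)/7) - 94)*16 = ((-2/7 + (3*I)/7) - 94)*16 = ((-2/7 + 3*I/7) - 94)*16 = (-660/7 + 3*I/7)*16 = -10560/7 + 48*I/7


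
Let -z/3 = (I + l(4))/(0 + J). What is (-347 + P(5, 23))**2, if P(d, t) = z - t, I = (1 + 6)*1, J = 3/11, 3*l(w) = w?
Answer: 1918225/9 ≈ 2.1314e+5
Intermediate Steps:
l(w) = w/3
J = 3/11 (J = 3*(1/11) = 3/11 ≈ 0.27273)
I = 7 (I = 7*1 = 7)
z = -275/3 (z = -3*(7 + (1/3)*4)/(0 + 3/11) = -3*(7 + 4/3)/3/11 = -25*11/3 = -3*275/9 = -275/3 ≈ -91.667)
P(d, t) = -275/3 - t
(-347 + P(5, 23))**2 = (-347 + (-275/3 - 1*23))**2 = (-347 + (-275/3 - 23))**2 = (-347 - 344/3)**2 = (-1385/3)**2 = 1918225/9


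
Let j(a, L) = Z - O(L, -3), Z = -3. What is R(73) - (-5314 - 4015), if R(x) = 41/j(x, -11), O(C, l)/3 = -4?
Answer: 84002/9 ≈ 9333.6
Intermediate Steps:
O(C, l) = -12 (O(C, l) = 3*(-4) = -12)
j(a, L) = 9 (j(a, L) = -3 - 1*(-12) = -3 + 12 = 9)
R(x) = 41/9
R(73) - (-5314 - 4015) = 41/9 - (-5314 - 4015) = 41/9 - 1*(-9329) = 41/9 + 9329 = 84002/9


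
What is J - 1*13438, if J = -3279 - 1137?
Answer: -17854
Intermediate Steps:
J = -4416
J - 1*13438 = -4416 - 1*13438 = -4416 - 13438 = -17854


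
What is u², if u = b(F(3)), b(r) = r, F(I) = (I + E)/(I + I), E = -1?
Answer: ⅑ ≈ 0.11111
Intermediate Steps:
F(I) = (-1 + I)/(2*I) (F(I) = (I - 1)/(I + I) = (-1 + I)/((2*I)) = (-1 + I)*(1/(2*I)) = (-1 + I)/(2*I))
u = ⅓ (u = (½)*(-1 + 3)/3 = (½)*(⅓)*2 = ⅓ ≈ 0.33333)
u² = (⅓)² = ⅑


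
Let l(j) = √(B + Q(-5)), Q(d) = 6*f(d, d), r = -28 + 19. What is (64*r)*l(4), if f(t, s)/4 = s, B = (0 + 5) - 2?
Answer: -1728*I*√13 ≈ -6230.4*I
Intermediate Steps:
B = 3 (B = 5 - 2 = 3)
r = -9
f(t, s) = 4*s
Q(d) = 24*d (Q(d) = 6*(4*d) = 24*d)
l(j) = 3*I*√13 (l(j) = √(3 + 24*(-5)) = √(3 - 120) = √(-117) = 3*I*√13)
(64*r)*l(4) = (64*(-9))*(3*I*√13) = -1728*I*√13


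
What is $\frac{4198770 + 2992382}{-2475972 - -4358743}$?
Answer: $\frac{7191152}{1882771} \approx 3.8195$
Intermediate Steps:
$\frac{4198770 + 2992382}{-2475972 - -4358743} = \frac{7191152}{-2475972 + 4358743} = \frac{7191152}{1882771}$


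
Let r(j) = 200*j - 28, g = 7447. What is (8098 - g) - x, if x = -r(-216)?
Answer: -42577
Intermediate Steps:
r(j) = -28 + 200*j
x = 43228 (x = -(-28 + 200*(-216)) = -(-28 - 43200) = -1*(-43228) = 43228)
(8098 - g) - x = (8098 - 1*7447) - 1*43228 = (8098 - 7447) - 43228 = 651 - 43228 = -42577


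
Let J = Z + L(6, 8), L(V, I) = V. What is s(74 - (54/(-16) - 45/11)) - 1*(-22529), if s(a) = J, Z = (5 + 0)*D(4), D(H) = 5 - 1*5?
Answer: 22535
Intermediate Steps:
D(H) = 0 (D(H) = 5 - 5 = 0)
Z = 0 (Z = (5 + 0)*0 = 5*0 = 0)
J = 6 (J = 0 + 6 = 6)
s(a) = 6
s(74 - (54/(-16) - 45/11)) - 1*(-22529) = 6 - 1*(-22529) = 6 + 22529 = 22535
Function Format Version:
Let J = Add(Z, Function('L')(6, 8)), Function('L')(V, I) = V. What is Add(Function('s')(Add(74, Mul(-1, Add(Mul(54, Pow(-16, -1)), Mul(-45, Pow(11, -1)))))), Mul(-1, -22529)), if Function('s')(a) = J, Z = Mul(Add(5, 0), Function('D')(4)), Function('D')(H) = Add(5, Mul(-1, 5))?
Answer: 22535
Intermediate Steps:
Function('D')(H) = 0 (Function('D')(H) = Add(5, -5) = 0)
Z = 0 (Z = Mul(Add(5, 0), 0) = Mul(5, 0) = 0)
J = 6 (J = Add(0, 6) = 6)
Function('s')(a) = 6
Add(Function('s')(Add(74, Mul(-1, Add(Mul(54, Pow(-16, -1)), Mul(-45, Pow(11, -1)))))), Mul(-1, -22529)) = Add(6, Mul(-1, -22529)) = Add(6, 22529) = 22535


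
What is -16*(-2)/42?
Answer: 16/21 ≈ 0.76190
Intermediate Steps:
-16*(-2)/42 = 32*(1/42) = 16/21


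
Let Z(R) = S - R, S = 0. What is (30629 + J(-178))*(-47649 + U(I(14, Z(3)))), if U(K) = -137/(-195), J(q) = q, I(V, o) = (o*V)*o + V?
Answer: -282932969518/195 ≈ -1.4509e+9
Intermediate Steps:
Z(R) = -R (Z(R) = 0 - R = -R)
I(V, o) = V + V*o² (I(V, o) = (V*o)*o + V = V*o² + V = V + V*o²)
U(K) = 137/195 (U(K) = -137*(-1/195) = 137/195)
(30629 + J(-178))*(-47649 + U(I(14, Z(3)))) = (30629 - 178)*(-47649 + 137/195) = 30451*(-9291418/195) = -282932969518/195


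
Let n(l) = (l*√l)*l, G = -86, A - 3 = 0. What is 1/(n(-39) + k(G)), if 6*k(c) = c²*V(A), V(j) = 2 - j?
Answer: -11094/825692995 - 13689*I*√39/825692995 ≈ -1.3436e-5 - 0.00010353*I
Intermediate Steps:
A = 3 (A = 3 + 0 = 3)
n(l) = l^(5/2) (n(l) = l^(3/2)*l = l^(5/2))
k(c) = -c²/6 (k(c) = (c²*(2 - 1*3))/6 = (c²*(2 - 3))/6 = (c²*(-1))/6 = (-c²)/6 = -c²/6)
1/(n(-39) + k(G)) = 1/((-39)^(5/2) - ⅙*(-86)²) = 1/(1521*I*√39 - ⅙*7396) = 1/(1521*I*√39 - 3698/3) = 1/(-3698/3 + 1521*I*√39)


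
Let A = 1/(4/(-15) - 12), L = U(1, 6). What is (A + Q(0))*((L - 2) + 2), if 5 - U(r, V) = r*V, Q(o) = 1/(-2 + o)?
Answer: 107/184 ≈ 0.58152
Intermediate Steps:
U(r, V) = 5 - V*r (U(r, V) = 5 - r*V = 5 - V*r)
L = -1 (L = 5 - 1*6*1 = 5 - 6 = -1)
A = -15/184 (A = 1/(4*(-1/15) - 12) = 1/(-4/15 - 12) = 1/(-184/15) = -15/184 ≈ -0.081522)
(A + Q(0))*((L - 2) + 2) = (-15/184 + 1/(-2 + 0))*((-1 - 2) + 2) = (-15/184 + 1/(-2))*(-3 + 2) = (-15/184 - 1/2)*(-1) = -107/184*(-1) = 107/184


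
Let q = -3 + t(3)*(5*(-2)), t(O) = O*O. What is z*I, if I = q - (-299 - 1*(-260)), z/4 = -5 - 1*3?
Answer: 1728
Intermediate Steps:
t(O) = O²
q = -93 (q = -3 + 3²*(5*(-2)) = -3 + 9*(-10) = -3 - 90 = -93)
z = -32 (z = 4*(-5 - 1*3) = 4*(-5 - 3) = 4*(-8) = -32)
I = -54 (I = -93 - (-299 - 1*(-260)) = -93 - (-299 + 260) = -93 - 1*(-39) = -93 + 39 = -54)
z*I = -32*(-54) = 1728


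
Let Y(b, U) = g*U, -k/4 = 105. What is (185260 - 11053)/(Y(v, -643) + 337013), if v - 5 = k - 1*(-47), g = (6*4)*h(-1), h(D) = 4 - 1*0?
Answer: 174207/275285 ≈ 0.63282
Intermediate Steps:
k = -420 (k = -4*105 = -420)
h(D) = 4 (h(D) = 4 + 0 = 4)
g = 96 (g = (6*4)*4 = 24*4 = 96)
v = -368 (v = 5 + (-420 - 1*(-47)) = 5 + (-420 + 47) = 5 - 373 = -368)
Y(b, U) = 96*U
(185260 - 11053)/(Y(v, -643) + 337013) = (185260 - 11053)/(96*(-643) + 337013) = 174207/(-61728 + 337013) = 174207/275285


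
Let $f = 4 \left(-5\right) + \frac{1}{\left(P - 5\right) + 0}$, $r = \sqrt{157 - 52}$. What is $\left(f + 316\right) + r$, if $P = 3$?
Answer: $\frac{591}{2} + \sqrt{105} \approx 305.75$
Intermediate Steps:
$r = \sqrt{105} \approx 10.247$
$f = - \frac{41}{2}$ ($f = 4 \left(-5\right) + \frac{1}{\left(3 - 5\right) + 0} = -20 + \frac{1}{-2 + 0} = -20 + \frac{1}{-2} = -20 - \frac{1}{2} = - \frac{41}{2} \approx -20.5$)
$\left(f + 316\right) + r = \left(- \frac{41}{2} + 316\right) + \sqrt{105} = \frac{591}{2} + \sqrt{105}$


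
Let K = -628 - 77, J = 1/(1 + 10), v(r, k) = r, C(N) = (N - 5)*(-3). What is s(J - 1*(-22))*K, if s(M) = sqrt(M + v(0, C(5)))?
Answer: -6345*sqrt(33)/11 ≈ -3313.6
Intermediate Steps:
C(N) = 15 - 3*N (C(N) = (-5 + N)*(-3) = 15 - 3*N)
J = 1/11 ≈ 0.090909
K = -705
s(M) = sqrt(M) (s(M) = sqrt(M + 0) = sqrt(M))
s(J - 1*(-22))*K = sqrt(1/11 - 1*(-22))*(-705) = sqrt(1/11 + 22)*(-705) = sqrt(243/11)*(-705) = (9*sqrt(33)/11)*(-705) = -6345*sqrt(33)/11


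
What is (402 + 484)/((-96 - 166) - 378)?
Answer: -443/320 ≈ -1.3844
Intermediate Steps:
(402 + 484)/((-96 - 166) - 378) = 886/(-262 - 378) = 886/(-640) = 886*(-1/640) = -443/320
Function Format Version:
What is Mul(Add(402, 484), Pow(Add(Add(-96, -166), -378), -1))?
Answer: Rational(-443, 320) ≈ -1.3844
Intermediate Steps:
Mul(Add(402, 484), Pow(Add(Add(-96, -166), -378), -1)) = Mul(886, Pow(Add(-262, -378), -1)) = Mul(886, Pow(-640, -1)) = Mul(886, Rational(-1, 640)) = Rational(-443, 320)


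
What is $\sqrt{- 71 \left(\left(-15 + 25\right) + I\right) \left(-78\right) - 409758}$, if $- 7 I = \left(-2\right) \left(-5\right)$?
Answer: $\frac{23 i \sqrt{33558}}{7} \approx 601.91 i$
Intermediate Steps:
$I = - \frac{10}{7}$ ($I = - \frac{\left(-2\right) \left(-5\right)}{7} = \left(- \frac{1}{7}\right) 10 = - \frac{10}{7} \approx -1.4286$)
$\sqrt{- 71 \left(\left(-15 + 25\right) + I\right) \left(-78\right) - 409758} = \sqrt{- 71 \left(\left(-15 + 25\right) - \frac{10}{7}\right) \left(-78\right) - 409758} = \sqrt{- 71 \left(10 - \frac{10}{7}\right) \left(-78\right) - 409758} = \sqrt{\left(-71\right) \frac{60}{7} \left(-78\right) - 409758} = \sqrt{\left(- \frac{4260}{7}\right) \left(-78\right) - 409758} = \sqrt{\frac{332280}{7} - 409758} = \sqrt{- \frac{2536026}{7}} = \frac{23 i \sqrt{33558}}{7}$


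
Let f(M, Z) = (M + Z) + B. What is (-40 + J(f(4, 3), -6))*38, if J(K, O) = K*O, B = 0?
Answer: -3116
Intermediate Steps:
f(M, Z) = M + Z (f(M, Z) = (M + Z) + 0 = M + Z)
(-40 + J(f(4, 3), -6))*38 = (-40 + (4 + 3)*(-6))*38 = (-40 + 7*(-6))*38 = (-40 - 42)*38 = -82*38 = -3116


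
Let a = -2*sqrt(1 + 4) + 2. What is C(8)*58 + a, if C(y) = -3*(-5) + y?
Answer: 1336 - 2*sqrt(5) ≈ 1331.5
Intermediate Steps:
C(y) = 15 + y
a = 2 - 2*sqrt(5) (a = -2*sqrt(5) + 2 = 2 - 2*sqrt(5) ≈ -2.4721)
C(8)*58 + a = (15 + 8)*58 + (2 - 2*sqrt(5)) = 23*58 + (2 - 2*sqrt(5)) = 1334 + (2 - 2*sqrt(5)) = 1336 - 2*sqrt(5)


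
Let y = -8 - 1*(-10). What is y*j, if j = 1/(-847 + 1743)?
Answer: 1/448 ≈ 0.0022321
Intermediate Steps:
y = 2 (y = -8 + 10 = 2)
j = 1/896 ≈ 0.0011161
y*j = 2*(1/896) = 1/448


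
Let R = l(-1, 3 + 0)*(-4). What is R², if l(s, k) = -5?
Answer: 400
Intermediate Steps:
R = 20 (R = -5*(-4) = 20)
R² = 20² = 400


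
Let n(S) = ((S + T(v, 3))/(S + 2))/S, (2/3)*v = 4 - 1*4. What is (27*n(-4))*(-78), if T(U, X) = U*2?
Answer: 1053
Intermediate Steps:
v = 0 (v = 3*(4 - 1*4)/2 = 3*(4 - 4)/2 = (3/2)*0 = 0)
T(U, X) = 2*U
n(S) = 1/(2 + S) (n(S) = ((S + 2*0)/(S + 2))/S = ((S + 0)/(2 + S))/S = (S/(2 + S))/S = 1/(2 + S))
(27*n(-4))*(-78) = (27/(2 - 4))*(-78) = (27/(-2))*(-78) = (27*(-½))*(-78) = -27/2*(-78) = 1053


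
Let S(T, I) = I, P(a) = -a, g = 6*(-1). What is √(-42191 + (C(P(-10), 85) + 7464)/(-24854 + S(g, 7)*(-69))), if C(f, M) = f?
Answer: I*√27085274308417/25337 ≈ 205.41*I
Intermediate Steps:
g = -6
√(-42191 + (C(P(-10), 85) + 7464)/(-24854 + S(g, 7)*(-69))) = √(-42191 + (-1*(-10) + 7464)/(-24854 + 7*(-69))) = √(-42191 + (10 + 7464)/(-24854 - 483)) = √(-42191 + 7474/(-25337)) = √(-42191 + 7474*(-1/25337)) = √(-42191 - 7474/25337) = √(-1069000841/25337) = I*√27085274308417/25337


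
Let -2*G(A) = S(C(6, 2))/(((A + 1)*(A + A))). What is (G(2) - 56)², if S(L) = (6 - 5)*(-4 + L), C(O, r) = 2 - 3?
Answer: 1792921/576 ≈ 3112.7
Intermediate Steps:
C(O, r) = -1
S(L) = -4 + L (S(L) = 1*(-4 + L) = -4 + L)
G(A) = 5/(4*A*(1 + A)) (G(A) = -(-4 - 1)/(2*((A + 1)*(A + A))) = -(-5)/(2*((1 + A)*(2*A))) = -(-5)/(2*(2*A*(1 + A))) = -(-5)*1/(2*A*(1 + A))/2 = -(-5)/(4*A*(1 + A)) = 5/(4*A*(1 + A)))
(G(2) - 56)² = ((5/4)/(2*(1 + 2)) - 56)² = ((5/4)*(½)/3 - 56)² = ((5/4)*(½)*(⅓) - 56)² = (5/24 - 56)² = (-1339/24)² = 1792921/576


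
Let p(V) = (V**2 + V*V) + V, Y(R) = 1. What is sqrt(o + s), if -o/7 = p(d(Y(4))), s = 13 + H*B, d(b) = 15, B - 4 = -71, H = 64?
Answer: I*sqrt(7530) ≈ 86.776*I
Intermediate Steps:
B = -67 (B = 4 - 71 = -67)
s = -4275 (s = 13 + 64*(-67) = 13 - 4288 = -4275)
p(V) = V + 2*V**2 (p(V) = (V**2 + V**2) + V = 2*V**2 + V = V + 2*V**2)
o = -3255 (o = -105*(1 + 2*15) = -105*(1 + 30) = -105*31 = -7*465 = -3255)
sqrt(o + s) = sqrt(-3255 - 4275) = sqrt(-7530) = I*sqrt(7530)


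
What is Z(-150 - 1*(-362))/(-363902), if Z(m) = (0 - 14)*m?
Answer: 212/25993 ≈ 0.0081560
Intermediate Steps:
Z(m) = -14*m
Z(-150 - 1*(-362))/(-363902) = -14*(-150 - 1*(-362))/(-363902) = -14*(-150 + 362)*(-1/363902) = -14*212*(-1/363902) = -2968*(-1/363902) = 212/25993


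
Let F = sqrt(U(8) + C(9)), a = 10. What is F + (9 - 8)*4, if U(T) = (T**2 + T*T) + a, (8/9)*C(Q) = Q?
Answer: 4 + sqrt(2370)/4 ≈ 16.171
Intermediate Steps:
C(Q) = 9*Q/8
U(T) = 10 + 2*T**2 (U(T) = (T**2 + T*T) + 10 = (T**2 + T**2) + 10 = 2*T**2 + 10 = 10 + 2*T**2)
F = sqrt(2370)/4 (F = sqrt((10 + 2*8**2) + (9/8)*9) = sqrt((10 + 2*64) + 81/8) = sqrt((10 + 128) + 81/8) = sqrt(138 + 81/8) = sqrt(1185/8) = sqrt(2370)/4 ≈ 12.171)
F + (9 - 8)*4 = sqrt(2370)/4 + (9 - 8)*4 = sqrt(2370)/4 + 1*4 = sqrt(2370)/4 + 4 = 4 + sqrt(2370)/4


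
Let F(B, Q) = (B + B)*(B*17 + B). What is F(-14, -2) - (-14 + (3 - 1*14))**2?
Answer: 6431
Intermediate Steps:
F(B, Q) = 36*B**2 (F(B, Q) = (2*B)*(17*B + B) = (2*B)*(18*B) = 36*B**2)
F(-14, -2) - (-14 + (3 - 1*14))**2 = 36*(-14)**2 - (-14 + (3 - 1*14))**2 = 36*196 - (-14 + (3 - 14))**2 = 7056 - (-14 - 11)**2 = 7056 - 1*(-25)**2 = 7056 - 1*625 = 7056 - 625 = 6431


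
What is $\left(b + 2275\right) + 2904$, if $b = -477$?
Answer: $4702$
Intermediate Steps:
$\left(b + 2275\right) + 2904 = \left(-477 + 2275\right) + 2904 = 1798 + 2904 = 4702$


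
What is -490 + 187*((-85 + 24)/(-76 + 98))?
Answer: -2017/2 ≈ -1008.5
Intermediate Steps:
-490 + 187*((-85 + 24)/(-76 + 98)) = -490 + 187*(-61/22) = -490 - 1037/2 = -2017/2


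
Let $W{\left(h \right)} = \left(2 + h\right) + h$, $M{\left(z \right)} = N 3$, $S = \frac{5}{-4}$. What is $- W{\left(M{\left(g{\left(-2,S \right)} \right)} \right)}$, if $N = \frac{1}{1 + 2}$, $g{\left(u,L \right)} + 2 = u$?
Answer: $-4$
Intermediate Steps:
$S = - \frac{5}{4}$ ($S = 5 \left(- \frac{1}{4}\right) = - \frac{5}{4} \approx -1.25$)
$g{\left(u,L \right)} = -2 + u$
$N = \frac{1}{3} \approx 0.33333$
$M{\left(z \right)} = 1$ ($M{\left(z \right)} = \frac{1}{3} \cdot 3 = 1$)
$W{\left(h \right)} = 2 + 2 h$
$- W{\left(M{\left(g{\left(-2,S \right)} \right)} \right)} = - (2 + 2 \cdot 1) = - (2 + 2) = \left(-1\right) 4 = -4$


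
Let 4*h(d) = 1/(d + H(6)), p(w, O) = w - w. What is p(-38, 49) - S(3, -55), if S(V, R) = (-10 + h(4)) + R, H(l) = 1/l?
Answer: 3247/50 ≈ 64.940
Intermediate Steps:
p(w, O) = 0
h(d) = 1/(4*(⅙ + d)) (h(d) = 1/(4*(d + 1/6)) = 1/(4*(d + ⅙)) = 1/(4*(⅙ + d)))
S(V, R) = -497/50 + R (S(V, R) = (-10 + 3/(2*(1 + 6*4))) + R = (-10 + 3/(2*(1 + 24))) + R = (-10 + (3/2)/25) + R = (-10 + (3/2)*(1/25)) + R = (-10 + 3/50) + R = -497/50 + R)
p(-38, 49) - S(3, -55) = 0 - (-497/50 - 55) = 0 - 1*(-3247/50) = 0 + 3247/50 = 3247/50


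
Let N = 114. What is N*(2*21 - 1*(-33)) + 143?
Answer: 8693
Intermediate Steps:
N*(2*21 - 1*(-33)) + 143 = 114*(2*21 - 1*(-33)) + 143 = 114*(42 + 33) + 143 = 114*75 + 143 = 8550 + 143 = 8693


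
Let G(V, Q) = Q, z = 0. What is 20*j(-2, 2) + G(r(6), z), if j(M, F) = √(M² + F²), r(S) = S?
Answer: 40*√2 ≈ 56.569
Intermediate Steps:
j(M, F) = √(F² + M²)
20*j(-2, 2) + G(r(6), z) = 20*√(2² + (-2)²) + 0 = 20*√(4 + 4) + 0 = 20*√8 + 0 = 20*(2*√2) + 0 = 40*√2 + 0 = 40*√2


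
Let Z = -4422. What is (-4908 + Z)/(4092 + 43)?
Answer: -1866/827 ≈ -2.2563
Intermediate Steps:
(-4908 + Z)/(4092 + 43) = (-4908 - 4422)/(4092 + 43) = -9330/4135 = -9330*1/4135 = -1866/827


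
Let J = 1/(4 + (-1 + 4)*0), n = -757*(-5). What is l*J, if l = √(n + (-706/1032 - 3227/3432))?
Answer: √20599227760254/295152 ≈ 15.377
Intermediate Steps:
n = 3785
J = ¼ (J = 1/(4 + 3*0) = 1/(4 + 0) = 1/4 = ¼ ≈ 0.25000)
l = √20599227760254/73788 (l = √(3785 + (-706/1032 - 3227/3432)) = √(3785 + (-706*1/1032 - 3227*1/3432)) = √(3785 + (-353/516 - 3227/3432)) = √(3785 - 239719/147576) = √(558335441/147576) = √20599227760254/73788 ≈ 61.509)
l*J = (√20599227760254/73788)*(¼) = √20599227760254/295152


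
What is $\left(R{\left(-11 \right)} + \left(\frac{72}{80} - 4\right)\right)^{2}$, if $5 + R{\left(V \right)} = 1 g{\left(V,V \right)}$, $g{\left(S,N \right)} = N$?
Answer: $\frac{36481}{100} \approx 364.81$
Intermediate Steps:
$R{\left(V \right)} = -5 + V$ ($R{\left(V \right)} = -5 + 1 V = -5 + V$)
$\left(R{\left(-11 \right)} + \left(\frac{72}{80} - 4\right)\right)^{2} = \left(\left(-5 - 11\right) + \left(\frac{72}{80} - 4\right)\right)^{2} = \left(-16 + \left(72 \cdot \frac{1}{80} - 4\right)\right)^{2} = \left(-16 + \left(\frac{9}{10} - 4\right)\right)^{2} = \left(-16 - \frac{31}{10}\right)^{2} = \left(- \frac{191}{10}\right)^{2} = \frac{36481}{100}$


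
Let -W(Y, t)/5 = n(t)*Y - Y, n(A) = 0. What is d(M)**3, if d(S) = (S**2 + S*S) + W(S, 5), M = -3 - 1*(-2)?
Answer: -27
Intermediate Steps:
W(Y, t) = 5*Y (W(Y, t) = -5*(0*Y - Y) = -5*(0 - Y) = -(-5)*Y = 5*Y)
M = -1 (M = -3 + 2 = -1)
d(S) = 2*S**2 + 5*S (d(S) = (S**2 + S*S) + 5*S = (S**2 + S**2) + 5*S = 2*S**2 + 5*S)
d(M)**3 = (-(5 + 2*(-1)))**3 = (-(5 - 2))**3 = (-1*3)**3 = (-3)**3 = -27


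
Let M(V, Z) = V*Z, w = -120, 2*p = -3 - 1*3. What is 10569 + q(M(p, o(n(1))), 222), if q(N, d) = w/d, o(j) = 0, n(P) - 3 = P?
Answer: 391033/37 ≈ 10568.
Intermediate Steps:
n(P) = 3 + P
p = -3 (p = (-3 - 1*3)/2 = (-3 - 3)/2 = (½)*(-6) = -3)
q(N, d) = -120/d
10569 + q(M(p, o(n(1))), 222) = 10569 - 120/222 = 10569 - 120*1/222 = 10569 - 20/37 = 391033/37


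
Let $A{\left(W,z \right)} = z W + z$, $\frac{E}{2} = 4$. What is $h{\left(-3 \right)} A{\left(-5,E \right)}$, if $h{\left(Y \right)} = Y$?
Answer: $96$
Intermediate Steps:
$E = 8$ ($E = 2 \cdot 4 = 8$)
$A{\left(W,z \right)} = z + W z$ ($A{\left(W,z \right)} = W z + z = z + W z$)
$h{\left(-3 \right)} A{\left(-5,E \right)} = - 3 \cdot 8 \left(1 - 5\right) = - 3 \cdot 8 \left(-4\right) = \left(-3\right) \left(-32\right) = 96$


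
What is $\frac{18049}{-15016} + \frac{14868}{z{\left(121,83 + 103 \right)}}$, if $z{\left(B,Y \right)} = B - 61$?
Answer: $\frac{18514579}{75080} \approx 246.6$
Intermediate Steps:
$z{\left(B,Y \right)} = -61 + B$ ($z{\left(B,Y \right)} = B - 61 = -61 + B$)
$\frac{18049}{-15016} + \frac{14868}{z{\left(121,83 + 103 \right)}} = \frac{18049}{-15016} + \frac{14868}{-61 + 121} = 18049 \left(- \frac{1}{15016}\right) + \frac{14868}{60} = - \frac{18049}{15016} + 14868 \cdot \frac{1}{60} = - \frac{18049}{15016} + \frac{1239}{5} = \frac{18514579}{75080}$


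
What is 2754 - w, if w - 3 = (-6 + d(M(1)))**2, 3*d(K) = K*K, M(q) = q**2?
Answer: 24470/9 ≈ 2718.9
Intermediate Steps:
d(K) = K**2/3 (d(K) = (K*K)/3 = K**2/3)
w = 316/9 (w = 3 + (-6 + (1**2)**2/3)**2 = 3 + (-6 + (1/3)*1**2)**2 = 3 + (-6 + (1/3)*1)**2 = 3 + (-6 + 1/3)**2 = 3 + (-17/3)**2 = 3 + 289/9 = 316/9 ≈ 35.111)
2754 - w = 2754 - 1*316/9 = 2754 - 316/9 = 24470/9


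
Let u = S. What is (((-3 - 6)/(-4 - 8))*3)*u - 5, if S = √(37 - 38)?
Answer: -5 + 9*I/4 ≈ -5.0 + 2.25*I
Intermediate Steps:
S = I (S = √(-1) = I ≈ 1.0*I)
u = I ≈ 1.0*I
(((-3 - 6)/(-4 - 8))*3)*u - 5 = (((-3 - 6)/(-4 - 8))*3)*I - 5 = (-9/(-12)*3)*I - 5 = (-9*(-1/12)*3)*I - 5 = ((¾)*3)*I - 5 = 9*I/4 - 5 = -5 + 9*I/4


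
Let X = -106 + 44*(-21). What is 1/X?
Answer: -1/1030 ≈ -0.00097087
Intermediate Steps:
X = -1030 (X = -106 - 924 = -1030)
1/X = 1/(-1030) = -1/1030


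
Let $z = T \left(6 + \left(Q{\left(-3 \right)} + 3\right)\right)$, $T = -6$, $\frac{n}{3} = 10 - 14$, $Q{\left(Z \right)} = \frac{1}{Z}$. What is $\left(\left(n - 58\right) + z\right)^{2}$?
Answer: $14884$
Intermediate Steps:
$n = -12$ ($n = 3 \left(10 - 14\right) = 3 \left(-4\right) = -12$)
$z = -52$ ($z = - 6 \left(6 + \left(\frac{1}{-3} + 3\right)\right) = - 6 \left(6 + \left(- \frac{1}{3} + 3\right)\right) = - 6 \left(6 + \frac{8}{3}\right) = \left(-6\right) \frac{26}{3} = -52$)
$\left(\left(n - 58\right) + z\right)^{2} = \left(\left(-12 - 58\right) - 52\right)^{2} = \left(-70 - 52\right)^{2} = \left(-122\right)^{2} = 14884$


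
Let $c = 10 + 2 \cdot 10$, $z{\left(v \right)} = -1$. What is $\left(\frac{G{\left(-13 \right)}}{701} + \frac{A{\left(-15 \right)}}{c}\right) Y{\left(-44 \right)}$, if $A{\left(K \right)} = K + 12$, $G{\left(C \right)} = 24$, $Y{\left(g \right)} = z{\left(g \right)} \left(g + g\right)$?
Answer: $- \frac{20284}{3505} \approx -5.7872$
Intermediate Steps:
$c = 30$ ($c = 10 + 20 = 30$)
$Y{\left(g \right)} = - 2 g$ ($Y{\left(g \right)} = - (g + g) = - 2 g$)
$A{\left(K \right)} = 12 + K$
$\left(\frac{G{\left(-13 \right)}}{701} + \frac{A{\left(-15 \right)}}{c}\right) Y{\left(-44 \right)} = \left(\frac{24}{701} + \frac{12 - 15}{30}\right) \left(\left(-2\right) \left(-44\right)\right) = \left(24 \cdot \frac{1}{701} - \frac{1}{10}\right) 88 = \left(\frac{24}{701} - \frac{1}{10}\right) 88 = \left(- \frac{461}{7010}\right) 88 = - \frac{20284}{3505}$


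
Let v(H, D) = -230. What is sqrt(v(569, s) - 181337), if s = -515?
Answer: I*sqrt(181567) ≈ 426.11*I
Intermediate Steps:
sqrt(v(569, s) - 181337) = sqrt(-230 - 181337) = sqrt(-181567) = I*sqrt(181567)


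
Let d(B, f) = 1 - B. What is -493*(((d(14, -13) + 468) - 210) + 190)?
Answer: -214455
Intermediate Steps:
-493*(((d(14, -13) + 468) - 210) + 190) = -493*((((1 - 1*14) + 468) - 210) + 190) = -493*((((1 - 14) + 468) - 210) + 190) = -493*(((-13 + 468) - 210) + 190) = -493*((455 - 210) + 190) = -493*(245 + 190) = -493*435 = -214455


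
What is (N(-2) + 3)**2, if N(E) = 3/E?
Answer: 9/4 ≈ 2.2500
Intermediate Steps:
(N(-2) + 3)**2 = (3/(-2) + 3)**2 = (3*(-1/2) + 3)**2 = (-3/2 + 3)**2 = (3/2)**2 = 9/4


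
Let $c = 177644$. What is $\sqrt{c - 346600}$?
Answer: $2 i \sqrt{42239} \approx 411.04 i$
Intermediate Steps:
$\sqrt{c - 346600} = \sqrt{177644 - 346600} = \sqrt{-168956} = 2 i \sqrt{42239}$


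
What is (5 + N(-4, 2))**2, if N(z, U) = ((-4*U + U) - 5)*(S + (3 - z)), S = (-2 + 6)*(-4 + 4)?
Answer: 5184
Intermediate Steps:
S = 0 (S = 4*0 = 0)
N(z, U) = (-5 - 3*U)*(3 - z) (N(z, U) = ((-4*U + U) - 5)*(0 + (3 - z)) = (-3*U - 5)*(3 - z) = (-5 - 3*U)*(3 - z))
(5 + N(-4, 2))**2 = (5 + (-15 - 9*2 + 5*(-4) + 3*2*(-4)))**2 = (5 + (-15 - 18 - 20 - 24))**2 = (5 - 77)**2 = (-72)**2 = 5184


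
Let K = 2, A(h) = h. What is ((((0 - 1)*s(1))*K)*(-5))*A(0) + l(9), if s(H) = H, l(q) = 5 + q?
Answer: 14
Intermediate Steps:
((((0 - 1)*s(1))*K)*(-5))*A(0) + l(9) = ((((0 - 1)*1)*2)*(-5))*0 + (5 + 9) = ((-1*1*2)*(-5))*0 + 14 = (-1*2*(-5))*0 + 14 = -2*(-5)*0 + 14 = 10*0 + 14 = 0 + 14 = 14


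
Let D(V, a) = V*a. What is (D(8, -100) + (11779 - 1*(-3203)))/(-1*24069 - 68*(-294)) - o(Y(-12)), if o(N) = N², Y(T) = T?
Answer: -601270/4077 ≈ -147.48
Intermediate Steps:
(D(8, -100) + (11779 - 1*(-3203)))/(-1*24069 - 68*(-294)) - o(Y(-12)) = (8*(-100) + (11779 - 1*(-3203)))/(-1*24069 - 68*(-294)) - 1*(-12)² = (-800 + (11779 + 3203))/(-24069 + 19992) - 1*144 = (-800 + 14982)/(-4077) - 144 = 14182*(-1/4077) - 144 = -14182/4077 - 144 = -601270/4077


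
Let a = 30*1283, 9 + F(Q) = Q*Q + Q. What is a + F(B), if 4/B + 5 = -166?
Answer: 1125222253/29241 ≈ 38481.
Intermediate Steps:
B = -4/171 (B = 4/(-5 - 166) = 4/(-171) = 4*(-1/171) = -4/171 ≈ -0.023392)
F(Q) = -9 + Q + Q**2 (F(Q) = -9 + (Q*Q + Q) = -9 + (Q**2 + Q) = -9 + (Q + Q**2) = -9 + Q + Q**2)
a = 38490
a + F(B) = 38490 + (-9 - 4/171 + (-4/171)**2) = 38490 + (-9 - 4/171 + 16/29241) = 38490 - 263837/29241 = 1125222253/29241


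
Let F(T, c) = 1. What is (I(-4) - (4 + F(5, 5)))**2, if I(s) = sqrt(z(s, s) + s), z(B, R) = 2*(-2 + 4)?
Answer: 25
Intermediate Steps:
z(B, R) = 4 (z(B, R) = 2*2 = 4)
I(s) = sqrt(4 + s)
(I(-4) - (4 + F(5, 5)))**2 = (sqrt(4 - 4) - (4 + 1))**2 = (sqrt(0) - 1*5)**2 = (0 - 5)**2 = (-5)**2 = 25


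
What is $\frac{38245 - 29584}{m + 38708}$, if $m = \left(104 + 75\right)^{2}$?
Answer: $\frac{2887}{23583} \approx 0.12242$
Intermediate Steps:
$m = 32041$ ($m = 179^{2} = 32041$)
$\frac{38245 - 29584}{m + 38708} = \frac{38245 - 29584}{32041 + 38708} = \frac{8661}{70749} = 8661 \cdot \frac{1}{70749} = \frac{2887}{23583}$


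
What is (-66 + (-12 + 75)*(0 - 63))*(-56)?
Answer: 225960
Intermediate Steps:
(-66 + (-12 + 75)*(0 - 63))*(-56) = (-66 + 63*(-63))*(-56) = (-66 - 3969)*(-56) = -4035*(-56) = 225960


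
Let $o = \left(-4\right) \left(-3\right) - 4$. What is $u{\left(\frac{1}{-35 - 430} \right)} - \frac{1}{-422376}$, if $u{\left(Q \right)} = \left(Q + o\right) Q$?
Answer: $- \frac{523533373}{30442750200} \approx -0.017197$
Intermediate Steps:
$o = 8$ ($o = 12 - 4 = 8$)
$u{\left(Q \right)} = Q \left(8 + Q\right)$ ($u{\left(Q \right)} = \left(Q + 8\right) Q = \left(8 + Q\right) Q = Q \left(8 + Q\right)$)
$u{\left(\frac{1}{-35 - 430} \right)} - \frac{1}{-422376} = \frac{8 + \frac{1}{-35 - 430}}{-35 - 430} - \frac{1}{-422376} = \frac{8 + \frac{1}{-465}}{-465} - - \frac{1}{422376} = - \frac{8 - \frac{1}{465}}{465} + \frac{1}{422376} = \left(- \frac{1}{465}\right) \frac{3719}{465} + \frac{1}{422376} = - \frac{3719}{216225} + \frac{1}{422376} = - \frac{523533373}{30442750200}$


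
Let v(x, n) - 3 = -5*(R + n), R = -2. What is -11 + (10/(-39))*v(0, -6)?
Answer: -859/39 ≈ -22.026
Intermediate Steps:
v(x, n) = 13 - 5*n (v(x, n) = 3 - 5*(-2 + n) = 3 + (10 - 5*n) = 13 - 5*n)
-11 + (10/(-39))*v(0, -6) = -11 + (10/(-39))*(13 - 5*(-6)) = -11 + (10*(-1/39))*(13 + 30) = -11 - 10/39*43 = -11 - 430/39 = -859/39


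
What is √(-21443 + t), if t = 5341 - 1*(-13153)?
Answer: I*√2949 ≈ 54.305*I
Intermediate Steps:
t = 18494 (t = 5341 + 13153 = 18494)
√(-21443 + t) = √(-21443 + 18494) = √(-2949) = I*√2949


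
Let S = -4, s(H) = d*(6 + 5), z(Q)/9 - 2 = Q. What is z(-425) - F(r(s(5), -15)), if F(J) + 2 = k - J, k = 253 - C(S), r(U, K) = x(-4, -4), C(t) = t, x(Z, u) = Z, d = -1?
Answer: -4066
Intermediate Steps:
z(Q) = 18 + 9*Q
s(H) = -11 (s(H) = -(6 + 5) = -1*11 = -11)
r(U, K) = -4
k = 257 (k = 253 - 1*(-4) = 253 + 4 = 257)
F(J) = 255 - J (F(J) = -2 + (257 - J) = 255 - J)
z(-425) - F(r(s(5), -15)) = (18 + 9*(-425)) - (255 - 1*(-4)) = (18 - 3825) - (255 + 4) = -3807 - 1*259 = -3807 - 259 = -4066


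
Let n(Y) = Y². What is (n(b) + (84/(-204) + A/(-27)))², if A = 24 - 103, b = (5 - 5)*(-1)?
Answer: 1331716/210681 ≈ 6.3210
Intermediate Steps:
b = 0 (b = 0*(-1) = 0)
A = -79
(n(b) + (84/(-204) + A/(-27)))² = (0² + (84/(-204) - 79/(-27)))² = (0 + (84*(-1/204) - 79*(-1/27)))² = (0 + (-7/17 + 79/27))² = (0 + 1154/459)² = (1154/459)² = 1331716/210681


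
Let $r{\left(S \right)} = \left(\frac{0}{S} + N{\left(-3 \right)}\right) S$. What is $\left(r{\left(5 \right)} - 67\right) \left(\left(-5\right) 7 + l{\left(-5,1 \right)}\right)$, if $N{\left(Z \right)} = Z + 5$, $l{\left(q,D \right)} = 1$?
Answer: $1938$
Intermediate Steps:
$N{\left(Z \right)} = 5 + Z$
$r{\left(S \right)} = 2 S$ ($r{\left(S \right)} = \left(\frac{0}{S} + \left(5 - 3\right)\right) S = \left(0 + 2\right) S = 2 S$)
$\left(r{\left(5 \right)} - 67\right) \left(\left(-5\right) 7 + l{\left(-5,1 \right)}\right) = \left(2 \cdot 5 - 67\right) \left(\left(-5\right) 7 + 1\right) = \left(10 - 67\right) \left(-35 + 1\right) = \left(-57\right) \left(-34\right) = 1938$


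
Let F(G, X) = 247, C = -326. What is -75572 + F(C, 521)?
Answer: -75325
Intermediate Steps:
-75572 + F(C, 521) = -75572 + 247 = -75325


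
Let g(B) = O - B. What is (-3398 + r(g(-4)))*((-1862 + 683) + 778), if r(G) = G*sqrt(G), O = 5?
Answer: 1351771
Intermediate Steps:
g(B) = 5 - B
r(G) = G**(3/2)
(-3398 + r(g(-4)))*((-1862 + 683) + 778) = (-3398 + (5 - 1*(-4))**(3/2))*((-1862 + 683) + 778) = (-3398 + (5 + 4)**(3/2))*(-1179 + 778) = (-3398 + 9**(3/2))*(-401) = (-3398 + 27)*(-401) = -3371*(-401) = 1351771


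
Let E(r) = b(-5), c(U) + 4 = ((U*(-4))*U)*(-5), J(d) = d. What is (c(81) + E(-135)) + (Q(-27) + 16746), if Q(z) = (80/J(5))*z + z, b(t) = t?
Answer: 147498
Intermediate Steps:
c(U) = -4 + 20*U**2 (c(U) = -4 + ((U*(-4))*U)*(-5) = -4 + ((-4*U)*U)*(-5) = -4 - 4*U**2*(-5) = -4 + 20*U**2)
Q(z) = 17*z (Q(z) = (80/5)*z + z = (80*(1/5))*z + z = 16*z + z = 17*z)
E(r) = -5
(c(81) + E(-135)) + (Q(-27) + 16746) = ((-4 + 20*81**2) - 5) + (17*(-27) + 16746) = ((-4 + 20*6561) - 5) + (-459 + 16746) = ((-4 + 131220) - 5) + 16287 = (131216 - 5) + 16287 = 131211 + 16287 = 147498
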